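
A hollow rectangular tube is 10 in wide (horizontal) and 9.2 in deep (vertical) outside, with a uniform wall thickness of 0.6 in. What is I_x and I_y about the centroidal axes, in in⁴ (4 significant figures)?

Split into non-overlapping primitives; take the origin at the lower-left of the bounding box.
Outer rectangle: 10 × 9.2, A = 92 in², y = 4.6 in, Ī = 648.907 in⁴.
Inner void (subtracted): 8.8 × 8, A = 70.4 in², y = 4.6 in, Ī = 375.467 in⁴.
By symmetry the centroid is at mid-height, ȳ = 4.6 in.
All pieces are centred on the centroidal x-axis, so I = ΣĪ (holes subtracted) = 273.44 in⁴.
Repeating about the centroidal y-axis gives I_y = 312.352 in⁴.

I_x ≈ 273.4 in⁴, I_y ≈ 312.4 in⁴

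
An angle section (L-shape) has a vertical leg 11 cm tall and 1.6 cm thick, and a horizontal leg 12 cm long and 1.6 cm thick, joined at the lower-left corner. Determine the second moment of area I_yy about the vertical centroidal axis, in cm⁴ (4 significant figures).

Treat the section as a set of non-overlapping primitives; coordinates are from the bounding-box lower-left.
Vertical leg: 1.6 × 11, A = 17.6 cm², x = 0.8 cm, Ī = 3.75467 cm⁴.
Horizontal leg (remainder): 10.4 × 1.6, A = 16.64 cm², x = 6.8 cm, Ī = 149.982 cm⁴.
Centroid: x̄ = ΣA·x / ΣA = 3.71589 cm.
Transfer each piece to the vertical centroidal axis using Ī + A·d² with d = x − 3.71589:
  vertical leg: d = -2.91589 cm → contributes +153.397 cm⁴
  horizontal leg (remainder): d = 3.08411 cm → contributes +308.257 cm⁴
Total I = 461.654 cm⁴.

I_yy ≈ 461.7 cm⁴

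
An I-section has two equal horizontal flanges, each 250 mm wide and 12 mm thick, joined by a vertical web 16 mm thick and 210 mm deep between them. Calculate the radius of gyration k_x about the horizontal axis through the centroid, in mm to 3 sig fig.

Split into non-overlapping primitives; take the origin at the lower-left of the bounding box.
Bottom flange: 250 × 12, A = 3 000 mm², y = 6 mm, Ī = 36 000 mm⁴.
Web: 16 × 210, A = 3 360 mm², y = 117 mm, Ī = 12 348 000 mm⁴.
Top flange: 250 × 12, A = 3 000 mm², y = 228 mm, Ī = 36 000 mm⁴.
By symmetry the centroid is at mid-height, ȳ = 117 mm.
Transfer each piece to the horizontal axis through the centroid using Ī + A·d² with d = y − 117:
  bottom flange: d = -111 mm → contributes +36 999 000 mm⁴
  web: d = 0 mm → contributes +12 348 000 mm⁴
  top flange: d = 111 mm → contributes +36 999 000 mm⁴
Total I = 86 346 000 mm⁴.
Radius of gyration: k = √(I/A) = √(86 346 000 / 9 360) = 96.047 mm.

k_x ≈ 96.0 mm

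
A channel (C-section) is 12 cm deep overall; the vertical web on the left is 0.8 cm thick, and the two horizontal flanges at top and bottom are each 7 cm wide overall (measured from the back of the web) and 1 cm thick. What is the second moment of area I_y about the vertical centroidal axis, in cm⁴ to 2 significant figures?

Decompose the section into non-overlapping parts with the origin at the bottom-left of its bounding rectangle.
Web: 0.8 × 12, A = 9.6 cm², x = 0.4 cm, Ī = 0.512 cm⁴.
Top flange (beyond web): 6.2 × 1, A = 6.2 cm², x = 3.9 cm, Ī = 19.86 cm⁴.
Bottom flange (beyond web): 6.2 × 1, A = 6.2 cm², x = 3.9 cm, Ī = 19.86 cm⁴.
Centroid: x̄ = ΣA·x / ΣA = 2.373 cm.
Transfer each piece to the vertical centroidal axis using Ī + A·d² with d = x − 2.373:
  web: d = -1.973 cm → contributes +37.87 cm⁴
  top flange (beyond web): d = 1.527 cm → contributes +34.32 cm⁴
  bottom flange (beyond web): d = 1.527 cm → contributes +34.32 cm⁴
Total I = 106.5 cm⁴.

I_y ≈ 110 cm⁴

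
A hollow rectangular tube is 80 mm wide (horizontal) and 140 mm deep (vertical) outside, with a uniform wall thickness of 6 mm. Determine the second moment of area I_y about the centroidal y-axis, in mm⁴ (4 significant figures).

I_y ≈ 2.619 × 10⁶ mm⁴

Break the section into simple shapes (no overlaps), measuring from the bottom-left corner of the bounding box.
Outer rectangle: 80 × 140, A = 11 200 mm², x = 40 mm, Ī = 5 973 333 mm⁴.
Inner void (subtracted): 68 × 128, A = 8 704 mm², x = 40 mm, Ī = 3 353 941 mm⁴.
By symmetry the centroid is at mid-width, x̄ = 40 mm.
All pieces are centred on the centroidal y-axis, so I = ΣĪ (holes subtracted) = 2 619 392 mm⁴.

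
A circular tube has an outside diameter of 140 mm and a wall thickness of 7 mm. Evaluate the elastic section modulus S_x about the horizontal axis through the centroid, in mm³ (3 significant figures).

Treat the section as a set of non-overlapping primitives; coordinates are from the bounding-box lower-left.
Outer circle: ⌀140, A = 15 394 mm², y = 70 mm, Ī = 18 857 410 mm⁴.
Bore (subtracted): ⌀126, A = 12 469 mm², y = 70 mm, Ī = 12 372 347 mm⁴.
By symmetry the centroid is at mid-height, ȳ = 70 mm.
All pieces are centred on the horizontal axis through the centroid, so I = ΣĪ (holes subtracted) = 6 485 063 mm⁴.
Extreme fibre distance c = 70 mm; S = I/c = 92 644 mm³.

S_x ≈ 9.26 × 10⁴ mm³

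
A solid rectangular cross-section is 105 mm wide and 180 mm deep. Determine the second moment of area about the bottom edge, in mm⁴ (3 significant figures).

I_base ≈ 2.04 × 10⁸ mm⁴

The section: 105 × 180, A = 18 900 mm², y = 90 mm, Ī = 51 030 000 mm⁴.
Transfer it to the base of the section using Ī + A·d² with d = y − 0:
  the section: d = 90 mm → contributes +204 120 000 mm⁴
Total I = 204 120 000 mm⁴.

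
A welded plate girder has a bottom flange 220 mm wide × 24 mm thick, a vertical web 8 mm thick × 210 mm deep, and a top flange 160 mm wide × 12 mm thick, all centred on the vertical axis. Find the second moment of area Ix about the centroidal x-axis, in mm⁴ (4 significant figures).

Ix ≈ 8.395 × 10⁷ mm⁴

Break the section into simple shapes (no overlaps), measuring from the bottom-left corner of the bounding box.
Bottom plate: 220 × 24, A = 5 280 mm², y = 12 mm, Ī = 253 440 mm⁴.
Web plate: 8 × 210, A = 1 680 mm², y = 129 mm, Ī = 6 174 000 mm⁴.
Top plate: 160 × 12, A = 1 920 mm², y = 240 mm, Ī = 23 040 mm⁴.
Centroid: ȳ = ΣA·y / ΣA = 83.4324 mm.
Transfer each piece to the centroidal x-axis using Ī + A·d² with d = y − 83.4324:
  bottom plate: d = -71.4324 mm → contributes +27 195 128 mm⁴
  web plate: d = 45.5676 mm → contributes +9 662 357 mm⁴
  top plate: d = 156.568 mm → contributes +47 088 774 mm⁴
Total I = 83 946 259 mm⁴.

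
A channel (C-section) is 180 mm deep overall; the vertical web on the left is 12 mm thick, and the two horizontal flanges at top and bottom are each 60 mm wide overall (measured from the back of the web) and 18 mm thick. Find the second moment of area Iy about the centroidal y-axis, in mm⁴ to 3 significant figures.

Decompose the section into non-overlapping parts with the origin at the bottom-left of its bounding rectangle.
Web: 12 × 180, A = 2 160 mm², x = 6 mm, Ī = 25 920 mm⁴.
Top flange (beyond web): 48 × 18, A = 864 mm², x = 36 mm, Ī = 165 888 mm⁴.
Bottom flange (beyond web): 48 × 18, A = 864 mm², x = 36 mm, Ī = 165 888 mm⁴.
Centroid: x̄ = ΣA·x / ΣA = 19.333 mm.
Transfer each piece to the centroidal y-axis using Ī + A·d² with d = x − 19.333:
  web: d = -13.333 mm → contributes +409 920 mm⁴
  top flange (beyond web): d = 16.667 mm → contributes +405 888 mm⁴
  bottom flange (beyond web): d = 16.667 mm → contributes +405 888 mm⁴
Total I = 1 221 696 mm⁴.

Iy ≈ 1.22 × 10⁶ mm⁴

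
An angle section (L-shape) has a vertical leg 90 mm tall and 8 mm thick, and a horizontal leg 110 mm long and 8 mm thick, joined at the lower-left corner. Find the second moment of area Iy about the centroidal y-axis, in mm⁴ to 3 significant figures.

Break the section into simple shapes (no overlaps), measuring from the bottom-left corner of the bounding box.
Vertical leg: 8 × 90, A = 720 mm², x = 4 mm, Ī = 3 840 mm⁴.
Horizontal leg (remainder): 102 × 8, A = 816 mm², x = 59 mm, Ī = 707 472 mm⁴.
Centroid: x̄ = ΣA·x / ΣA = 33.219 mm.
Transfer each piece to the centroidal y-axis using Ī + A·d² with d = x − 33.219:
  vertical leg: d = -29.219 mm → contributes +618 529 mm⁴
  horizontal leg (remainder): d = 25.781 mm → contributes +1 249 845 mm⁴
Total I = 1 868 375 mm⁴.

Iy ≈ 1.87 × 10⁶ mm⁴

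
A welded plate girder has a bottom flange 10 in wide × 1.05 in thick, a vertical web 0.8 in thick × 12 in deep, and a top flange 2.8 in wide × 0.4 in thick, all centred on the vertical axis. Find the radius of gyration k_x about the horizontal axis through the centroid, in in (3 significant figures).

k_x ≈ 4.49 in

Decompose the section into non-overlapping parts with the origin at the bottom-left of its bounding rectangle.
Bottom plate: 10 × 1.05, A = 10.5 in², y = 0.525 in, Ī = 0.96469 in⁴.
Web plate: 0.8 × 12, A = 9.6 in², y = 7.05 in, Ī = 115.2 in⁴.
Top plate: 2.8 × 0.4, A = 1.12 in², y = 13.25 in, Ī = 0.014933 in⁴.
Centroid: ȳ = ΣA·y / ΣA = 4.1486 in.
Transfer each piece to the horizontal axis through the centroid using Ī + A·d² with d = y − 4.1486:
  bottom plate: d = -3.6236 in → contributes +138.83 in⁴
  web plate: d = 2.9014 in → contributes +196.02 in⁴
  top plate: d = 9.1014 in → contributes +92.791 in⁴
Total I = 427.64 in⁴.
Radius of gyration: k = √(I/A) = √(427.64 / 21.22) = 4.4892 in.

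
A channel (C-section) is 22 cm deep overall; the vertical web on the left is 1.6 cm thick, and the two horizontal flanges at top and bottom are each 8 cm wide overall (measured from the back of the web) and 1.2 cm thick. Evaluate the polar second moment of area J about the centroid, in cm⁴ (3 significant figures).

J ≈ 3310 cm⁴

Decompose the section into non-overlapping parts with the origin at the bottom-left of its bounding rectangle.
Web: 1.6 × 22, A = 35.2 cm², y = 11 cm, Ī = 1419.7 cm⁴.
Top flange (beyond web): 6.4 × 1.2, A = 7.68 cm², y = 21.4 cm, Ī = 0.9216 cm⁴.
Bottom flange (beyond web): 6.4 × 1.2, A = 7.68 cm², y = 0.6 cm, Ī = 0.9216 cm⁴.
By symmetry the centroid is at mid-height, ȳ = 11 cm.
Transfer each piece to the centroidal x-axis using Ī + A·d² with d = y − 11:
  web: d = 0 cm → contributes +1419.7 cm⁴
  top flange (beyond web): d = 10.4 cm → contributes +831.59 cm⁴
  bottom flange (beyond web): d = -10.4 cm → contributes +831.59 cm⁴
Total I = 3082.9 cm⁴.
For the y-axis: x̄ = 2.0152 cm.
Repeating about the centroidal y-axis gives I_y = 231.04 cm⁴.
Polar second moment: J = I_x + I_y = 3 314 cm⁴.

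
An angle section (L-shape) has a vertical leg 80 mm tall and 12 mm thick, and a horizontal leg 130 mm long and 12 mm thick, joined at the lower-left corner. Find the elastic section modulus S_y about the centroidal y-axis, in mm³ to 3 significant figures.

S_y ≈ 4.78 × 10⁴ mm³

Break the section into simple shapes (no overlaps), measuring from the bottom-left corner of the bounding box.
Vertical leg: 12 × 80, A = 960 mm², x = 6 mm, Ī = 11 520 mm⁴.
Horizontal leg (remainder): 118 × 12, A = 1 416 mm², x = 71 mm, Ī = 1 643 032 mm⁴.
Centroid: x̄ = ΣA·x / ΣA = 44.737 mm.
Transfer each piece to the centroidal y-axis using Ī + A·d² with d = x − 44.737:
  vertical leg: d = -38.737 mm → contributes +1 452 081 mm⁴
  horizontal leg (remainder): d = 26.263 mm → contributes +2 619 683 mm⁴
Total I = 4 071 764 mm⁴.
Extreme fibre distance c = 85.263 mm; S = I/c = 47 756 mm³.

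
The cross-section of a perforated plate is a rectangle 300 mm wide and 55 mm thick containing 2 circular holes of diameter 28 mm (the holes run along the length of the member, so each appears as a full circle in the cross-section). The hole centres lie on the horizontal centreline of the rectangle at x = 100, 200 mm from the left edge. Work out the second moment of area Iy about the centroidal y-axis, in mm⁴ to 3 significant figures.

Iy ≈ 1.21 × 10⁸ mm⁴

Decompose the section into non-overlapping parts with the origin at the bottom-left of its bounding rectangle.
Plate: 300 × 55, A = 16 500 mm², x = 150 mm, Ī = 123 750 000 mm⁴.
Hole 1 (subtracted): ⌀28, A = 615.75 mm², x = 100 mm, Ī = 30 172 mm⁴.
Hole 2 (subtracted): ⌀28, A = 615.75 mm², x = 200 mm, Ī = 30 172 mm⁴.
By symmetry the centroid is at mid-width, x̄ = 150 mm.
Transfer each piece to the centroidal y-axis using Ī + A·d² with d = x − 150:
  plate: d = 0 mm → contributes +123 750 000 mm⁴
  hole 1: d = -50 mm → contributes −1 569 552 mm⁴
  hole 2: d = 50 mm → contributes −1 569 552 mm⁴
Total I = 120 610 895 mm⁴.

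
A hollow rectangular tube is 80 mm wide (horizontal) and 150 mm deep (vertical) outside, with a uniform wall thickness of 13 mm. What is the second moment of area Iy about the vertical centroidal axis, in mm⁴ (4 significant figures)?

Break the section into simple shapes (no overlaps), measuring from the bottom-left corner of the bounding box.
Outer rectangle: 80 × 150, A = 12 000 mm², x = 40 mm, Ī = 6 400 000 mm⁴.
Inner void (subtracted): 54 × 124, A = 6 696 mm², x = 40 mm, Ī = 1 627 128 mm⁴.
By symmetry the centroid is at mid-width, x̄ = 40 mm.
All pieces are centred on the vertical centroidal axis, so I = ΣĪ (holes subtracted) = 4 772 872 mm⁴.

Iy ≈ 4.773 × 10⁶ mm⁴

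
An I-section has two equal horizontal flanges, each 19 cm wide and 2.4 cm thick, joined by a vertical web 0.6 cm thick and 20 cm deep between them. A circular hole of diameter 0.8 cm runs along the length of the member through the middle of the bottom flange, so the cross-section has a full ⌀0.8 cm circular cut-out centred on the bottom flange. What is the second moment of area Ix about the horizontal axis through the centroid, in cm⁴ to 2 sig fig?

Decompose the section into non-overlapping parts with the origin at the bottom-left of its bounding rectangle.
Bottom flange: 19 × 2.4, A = 45.6 cm², y = 1.2 cm, Ī = 21.89 cm⁴.
Web: 0.6 × 20, A = 12 cm², y = 12.4 cm, Ī = 400 cm⁴.
Top flange: 19 × 2.4, A = 45.6 cm², y = 23.6 cm, Ī = 21.89 cm⁴.
Hole (subtracted): ⌀0.8, A = 0.5027 cm², y = 1.2 cm, Ī = 0.02011 cm⁴.
Centroid: ȳ = ΣA·y / ΣA = 12.45 cm.
Transfer each piece to the horizontal axis through the centroid using Ī + A·d² with d = y − 12.45:
  bottom flange: d = -11.25 cm → contributes +5 798 cm⁴
  web: d = -0.05482 cm → contributes +400 cm⁴
  top flange: d = 11.15 cm → contributes +5 686 cm⁴
  hole: d = -11.25 cm → contributes −63.69 cm⁴
Total I = 11 821 cm⁴.

Ix ≈ 1.2 × 10⁴ cm⁴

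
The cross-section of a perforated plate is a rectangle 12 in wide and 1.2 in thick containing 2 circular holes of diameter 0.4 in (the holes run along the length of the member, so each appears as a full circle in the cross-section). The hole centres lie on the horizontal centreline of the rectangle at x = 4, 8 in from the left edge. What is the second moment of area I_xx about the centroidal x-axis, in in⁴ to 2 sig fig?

I_xx ≈ 1.7 in⁴

Decompose the section into non-overlapping parts with the origin at the bottom-left of its bounding rectangle.
Plate: 12 × 1.2, A = 14.4 in², y = 0.6 in, Ī = 1.728 in⁴.
Hole 1 (subtracted): ⌀0.4, A = 0.1257 in², y = 0.6 in, Ī = 0.001257 in⁴.
Hole 2 (subtracted): ⌀0.4, A = 0.1257 in², y = 0.6 in, Ī = 0.001257 in⁴.
By symmetry the centroid is at mid-height, ȳ = 0.6 in.
All pieces are centred on the centroidal x-axis, so I = ΣĪ (holes subtracted) = 1.725 in⁴.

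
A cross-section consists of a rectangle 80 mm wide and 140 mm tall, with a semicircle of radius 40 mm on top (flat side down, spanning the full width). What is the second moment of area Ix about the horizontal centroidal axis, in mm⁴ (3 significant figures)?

Break the section into simple shapes (no overlaps), measuring from the bottom-left corner of the bounding box.
Rectangular body: 80 × 140, A = 11 200 mm², y = 70 mm, Ī = 18 293 333 mm⁴.
Semicircular cap: semicircle r = 40, A = 2513.3 mm², y = 156.98 mm, Ī = 280 978 mm⁴.
Centroid: ȳ = ΣA·y / ΣA = 85.94 mm.
Transfer each piece to the horizontal centroidal axis using Ī + A·d² with d = y − 85.94:
  rectangular body: d = -15.94 mm → contributes +21 139 233 mm⁴
  semicircular cap: d = 71.036 mm → contributes +12 963 269 mm⁴
Total I = 34 102 502 mm⁴.

Ix ≈ 3.41 × 10⁷ mm⁴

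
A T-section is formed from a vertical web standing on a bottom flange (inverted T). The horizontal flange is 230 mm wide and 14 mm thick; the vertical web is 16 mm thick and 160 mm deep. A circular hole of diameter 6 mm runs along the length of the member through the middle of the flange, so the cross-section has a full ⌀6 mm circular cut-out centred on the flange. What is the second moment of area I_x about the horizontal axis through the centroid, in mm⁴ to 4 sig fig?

I_x ≈ 1.627 × 10⁷ mm⁴

Split into non-overlapping primitives; take the origin at the lower-left of the bounding box.
Flange: 230 × 14, A = 3 220 mm², y = 7 mm, Ī = 52593.3 mm⁴.
Web: 16 × 160, A = 2 560 mm², y = 94 mm, Ī = 5 461 333 mm⁴.
Hole (subtracted): ⌀6, A = 28.2743 mm², y = 7 mm, Ī = 63.6173 mm⁴.
Centroid: ȳ = ΣA·y / ΣA = 45.7223 mm.
Transfer each piece to the horizontal axis through the centroid using Ī + A·d² with d = y − 45.7223:
  flange: d = -38.7223 mm → contributes +4 880 712 mm⁴
  web: d = 48.2777 mm → contributes +11 428 020 mm⁴
  hole: d = -38.7223 mm → contributes −42458.6 mm⁴
Total I = 16 266 274 mm⁴.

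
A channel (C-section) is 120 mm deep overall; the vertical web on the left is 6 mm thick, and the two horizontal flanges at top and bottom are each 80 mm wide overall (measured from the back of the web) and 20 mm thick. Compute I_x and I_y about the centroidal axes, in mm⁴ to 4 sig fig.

I_x ≈ 8.363 × 10⁶ mm⁴, I_y ≈ 2.280 × 10⁶ mm⁴

Decompose the section into non-overlapping parts with the origin at the bottom-left of its bounding rectangle.
Web: 6 × 120, A = 720 mm², y = 60 mm, Ī = 864 000 mm⁴.
Top flange (beyond web): 74 × 20, A = 1 480 mm², y = 110 mm, Ī = 49333.3 mm⁴.
Bottom flange (beyond web): 74 × 20, A = 1 480 mm², y = 10 mm, Ī = 49333.3 mm⁴.
By symmetry the centroid is at mid-height, ȳ = 60 mm.
Transfer each piece to the centroidal x-axis using Ī + A·d² with d = y − 60:
  web: d = 0 mm → contributes +864 000 mm⁴
  top flange (beyond web): d = 50 mm → contributes +3 749 333 mm⁴
  bottom flange (beyond web): d = -50 mm → contributes +3 749 333 mm⁴
Total I = 8 362 667 mm⁴.
For the y-axis: x̄ = 35.1739 mm.
Repeating about the centroidal y-axis gives I_y = 2 279 515 mm⁴.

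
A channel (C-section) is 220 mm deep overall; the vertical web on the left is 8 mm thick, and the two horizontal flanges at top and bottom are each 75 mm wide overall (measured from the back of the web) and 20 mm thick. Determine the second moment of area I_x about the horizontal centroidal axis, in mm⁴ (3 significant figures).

I_x ≈ 3.40 × 10⁷ mm⁴

Treat the section as a set of non-overlapping primitives; coordinates are from the bounding-box lower-left.
Web: 8 × 220, A = 1 760 mm², y = 110 mm, Ī = 7 098 667 mm⁴.
Top flange (beyond web): 67 × 20, A = 1 340 mm², y = 210 mm, Ī = 44 667 mm⁴.
Bottom flange (beyond web): 67 × 20, A = 1 340 mm², y = 10 mm, Ī = 44 667 mm⁴.
By symmetry the centroid is at mid-height, ȳ = 110 mm.
Transfer each piece to the horizontal centroidal axis using Ī + A·d² with d = y − 110:
  web: d = 0 mm → contributes +7 098 667 mm⁴
  top flange (beyond web): d = 100 mm → contributes +13 444 667 mm⁴
  bottom flange (beyond web): d = -100 mm → contributes +13 444 667 mm⁴
Total I = 33 988 000 mm⁴.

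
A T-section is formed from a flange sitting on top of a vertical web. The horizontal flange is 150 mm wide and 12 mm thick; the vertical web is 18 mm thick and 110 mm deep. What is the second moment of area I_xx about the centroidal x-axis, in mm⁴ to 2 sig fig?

I_xx ≈ 5.5 × 10⁶ mm⁴

Break the section into simple shapes (no overlaps), measuring from the bottom-left corner of the bounding box.
Flange: 150 × 12, A = 1 800 mm², y = 116 mm, Ī = 21 600 mm⁴.
Web: 18 × 110, A = 1 980 mm², y = 55 mm, Ī = 1 996 500 mm⁴.
Centroid: ȳ = ΣA·y / ΣA = 84.05 mm.
Transfer each piece to the centroidal x-axis using Ī + A·d² with d = y − 84.05:
  flange: d = 31.95 mm → contributes +1 859 318 mm⁴
  web: d = -29.05 mm → contributes +3 667 153 mm⁴
Total I = 5 526 471 mm⁴.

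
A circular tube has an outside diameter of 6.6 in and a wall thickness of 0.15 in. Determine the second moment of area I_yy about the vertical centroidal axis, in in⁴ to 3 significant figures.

I_yy ≈ 15.8 in⁴

Treat the section as a set of non-overlapping primitives; coordinates are from the bounding-box lower-left.
Outer circle: ⌀6.6, A = 34.212 in², x = 3.3 in, Ī = 93.142 in⁴.
Bore (subtracted): ⌀6.3, A = 31.172 in², x = 3.3 in, Ī = 77.327 in⁴.
By symmetry the centroid is at mid-width, x̄ = 3.3 in.
All pieces are centred on the vertical centroidal axis, so I = ΣĪ (holes subtracted) = 15.815 in⁴.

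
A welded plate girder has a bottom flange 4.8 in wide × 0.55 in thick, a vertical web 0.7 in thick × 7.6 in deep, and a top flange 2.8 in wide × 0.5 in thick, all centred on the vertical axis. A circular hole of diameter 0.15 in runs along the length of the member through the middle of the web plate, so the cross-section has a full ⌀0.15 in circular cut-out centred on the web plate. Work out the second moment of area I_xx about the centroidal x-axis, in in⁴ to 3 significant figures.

Treat the section as a set of non-overlapping primitives; coordinates are from the bounding-box lower-left.
Bottom plate: 4.8 × 0.55, A = 2.64 in², y = 0.275 in, Ī = 0.06655 in⁴.
Web plate: 0.7 × 7.6, A = 5.32 in², y = 4.35 in, Ī = 25.607 in⁴.
Top plate: 2.8 × 0.5, A = 1.4 in², y = 8.4 in, Ī = 0.029167 in⁴.
Hole (subtracted): ⌀0.15, A = 0.017671 in², y = 4.35 in, Ī = 0.00002485 in⁴.
Centroid: ȳ = ΣA·y / ΣA = 3.8054 in.
Transfer each piece to the centroidal x-axis using Ī + A·d² with d = y − 3.8054:
  bottom plate: d = -3.5304 in → contributes +32.97 in⁴
  web plate: d = 0.54462 in → contributes +27.185 in⁴
  top plate: d = 4.5946 in → contributes +29.584 in⁴
  hole: d = 0.54462 in → contributes −0.0052664 in⁴
Total I = 89.734 in⁴.

I_xx ≈ 89.7 in⁴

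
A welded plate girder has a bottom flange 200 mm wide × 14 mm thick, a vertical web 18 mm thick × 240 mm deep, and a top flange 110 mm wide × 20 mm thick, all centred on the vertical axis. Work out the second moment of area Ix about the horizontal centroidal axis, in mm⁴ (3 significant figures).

Ix ≈ 1.03 × 10⁸ mm⁴

Split into non-overlapping primitives; take the origin at the lower-left of the bounding box.
Bottom plate: 200 × 14, A = 2 800 mm², y = 7 mm, Ī = 45 733 mm⁴.
Web plate: 18 × 240, A = 4 320 mm², y = 134 mm, Ī = 20 736 000 mm⁴.
Top plate: 110 × 20, A = 2 200 mm², y = 264 mm, Ī = 73 333 mm⁴.
Centroid: ȳ = ΣA·y / ΣA = 126.53 mm.
Transfer each piece to the horizontal centroidal axis using Ī + A·d² with d = y − 126.53:
  bottom plate: d = -119.53 mm → contributes +40 051 977 mm⁴
  web plate: d = 7.4678 mm → contributes +20 976 919 mm⁴
  top plate: d = 137.47 mm → contributes +41 647 611 mm⁴
Total I = 102 676 507 mm⁴.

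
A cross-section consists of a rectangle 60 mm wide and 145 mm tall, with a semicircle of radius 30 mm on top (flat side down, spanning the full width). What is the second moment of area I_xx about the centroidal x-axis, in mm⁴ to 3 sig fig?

Decompose the section into non-overlapping parts with the origin at the bottom-left of its bounding rectangle.
Rectangular body: 60 × 145, A = 8 700 mm², y = 72.5 mm, Ī = 15 243 125 mm⁴.
Semicircular cap: semicircle r = 30, A = 1413.7 mm², y = 157.73 mm, Ī = 88 903 mm⁴.
Centroid: ȳ = ΣA·y / ΣA = 84.414 mm.
Transfer each piece to the centroidal x-axis using Ī + A·d² with d = y − 84.414:
  rectangular body: d = -11.914 mm → contributes +16 478 025 mm⁴
  semicircular cap: d = 73.318 mm → contributes +7 688 468 mm⁴
Total I = 24 166 493 mm⁴.

I_xx ≈ 2.42 × 10⁷ mm⁴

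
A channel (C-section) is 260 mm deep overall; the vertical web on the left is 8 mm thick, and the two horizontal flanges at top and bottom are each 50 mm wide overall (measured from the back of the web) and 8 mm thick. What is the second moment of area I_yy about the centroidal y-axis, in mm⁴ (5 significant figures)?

I_yy ≈ 4.2732 × 10⁵ mm⁴

Split into non-overlapping primitives; take the origin at the lower-left of the bounding box.
Web: 8 × 260, A = 2 080 mm², x = 4 mm, Ī = 11093.33 mm⁴.
Top flange (beyond web): 42 × 8, A = 336 mm², x = 29 mm, Ī = 49 392 mm⁴.
Bottom flange (beyond web): 42 × 8, A = 336 mm², x = 29 mm, Ī = 49 392 mm⁴.
Centroid: x̄ = ΣA·x / ΣA = 10.10465 mm.
Transfer each piece to the centroidal y-axis using Ī + A·d² with d = x − 10.10465:
  web: d = -6.104651 mm → contributes +88608.21 mm⁴
  top flange (beyond web): d = 18.89535 mm → contributes +169355.5 mm⁴
  bottom flange (beyond web): d = 18.89535 mm → contributes +169355.5 mm⁴
Total I = 427319.2 mm⁴.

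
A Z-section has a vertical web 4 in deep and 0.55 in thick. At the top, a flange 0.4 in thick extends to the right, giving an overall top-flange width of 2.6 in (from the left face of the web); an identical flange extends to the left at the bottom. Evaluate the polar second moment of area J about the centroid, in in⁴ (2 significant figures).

J ≈ 12 in⁴

Decompose the section into non-overlapping parts with the origin at the bottom-left of its bounding rectangle.
Web: 0.55 × 4, A = 2.2 in², y = 2 in, Ī = 2.933 in⁴.
Top flange (beyond web): 2.05 × 0.4, A = 0.82 in², y = 3.8 in, Ī = 0.01093 in⁴.
Bottom flange (beyond web): 2.05 × 0.4, A = 0.82 in², y = 0.2 in, Ī = 0.01093 in⁴.
Centroid: ȳ = ΣA·y / ΣA = 2 in.
Transfer each piece to the centroidal x-axis using Ī + A·d² with d = y − 2:
  web: d = 0 in → contributes +2.933 in⁴
  top flange (beyond web): d = 1.8 in → contributes +2.668 in⁴
  bottom flange (beyond web): d = -1.8 in → contributes +2.668 in⁴
Total I = 8.269 in⁴.
For the y-axis: x̄ = 2.325 in.
Repeating about the centroidal y-axis gives I_y = 3.401 in⁴.
Polar second moment: J = I_x + I_y = 11.67 in⁴.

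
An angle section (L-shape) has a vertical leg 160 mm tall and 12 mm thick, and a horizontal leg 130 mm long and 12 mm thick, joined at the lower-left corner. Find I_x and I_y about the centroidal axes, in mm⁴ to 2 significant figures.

I_x ≈ 8.6 × 10⁶ mm⁴, I_y ≈ 5.1 × 10⁶ mm⁴

Decompose the section into non-overlapping parts with the origin at the bottom-left of its bounding rectangle.
Vertical leg: 12 × 160, A = 1 920 mm², y = 80 mm, Ī = 4 096 000 mm⁴.
Horizontal leg (remainder): 118 × 12, A = 1 416 mm², y = 6 mm, Ī = 16 992 mm⁴.
Centroid: ȳ = ΣA·y / ΣA = 48.59 mm.
Transfer each piece to the centroidal x-axis using Ī + A·d² with d = y − 48.59:
  vertical leg: d = 31.41 mm → contributes +5 990 258 mm⁴
  horizontal leg (remainder): d = -42.59 mm → contributes +2 585 477 mm⁴
Total I = 8 575 735 mm⁴.
For the y-axis: x̄ = 33.59 mm.
Repeating about the centroidal y-axis gives I_y = 5 109 295 mm⁴.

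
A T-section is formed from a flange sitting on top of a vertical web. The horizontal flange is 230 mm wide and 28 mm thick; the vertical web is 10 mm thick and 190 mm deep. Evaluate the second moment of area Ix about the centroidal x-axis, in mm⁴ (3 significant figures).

Ix ≈ 2.36 × 10⁷ mm⁴

Split into non-overlapping primitives; take the origin at the lower-left of the bounding box.
Flange: 230 × 28, A = 6 440 mm², y = 204 mm, Ī = 420 747 mm⁴.
Web: 10 × 190, A = 1 900 mm², y = 95 mm, Ī = 5 715 833 mm⁴.
Centroid: ȳ = ΣA·y / ΣA = 179.17 mm.
Transfer each piece to the centroidal x-axis using Ī + A·d² with d = y − 179.17:
  flange: d = 24.832 mm → contributes +4 391 875 mm⁴
  web: d = -84.168 mm → contributes +19 175 870 mm⁴
Total I = 23 567 745 mm⁴.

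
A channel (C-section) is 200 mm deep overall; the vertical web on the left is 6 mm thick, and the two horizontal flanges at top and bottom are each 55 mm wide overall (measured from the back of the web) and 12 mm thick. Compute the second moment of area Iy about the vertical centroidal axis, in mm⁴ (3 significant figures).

Split into non-overlapping primitives; take the origin at the lower-left of the bounding box.
Web: 6 × 200, A = 1 200 mm², x = 3 mm, Ī = 3 600 mm⁴.
Top flange (beyond web): 49 × 12, A = 588 mm², x = 30.5 mm, Ī = 117 649 mm⁴.
Bottom flange (beyond web): 49 × 12, A = 588 mm², x = 30.5 mm, Ī = 117 649 mm⁴.
Centroid: x̄ = ΣA·x / ΣA = 16.611 mm.
Transfer each piece to the vertical centroidal axis using Ī + A·d² with d = x − 16.611:
  web: d = -13.611 mm → contributes +225 915 mm⁴
  top flange (beyond web): d = 13.889 mm → contributes +231 075 mm⁴
  bottom flange (beyond web): d = 13.889 mm → contributes +231 075 mm⁴
Total I = 688 065 mm⁴.

Iy ≈ 6.88 × 10⁵ mm⁴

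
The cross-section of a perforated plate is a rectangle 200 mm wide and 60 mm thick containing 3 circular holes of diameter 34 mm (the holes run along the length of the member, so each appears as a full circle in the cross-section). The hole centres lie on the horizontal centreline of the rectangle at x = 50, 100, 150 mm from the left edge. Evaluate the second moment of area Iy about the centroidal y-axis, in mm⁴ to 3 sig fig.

Split into non-overlapping primitives; take the origin at the lower-left of the bounding box.
Plate: 200 × 60, A = 12 000 mm², x = 100 mm, Ī = 40 000 000 mm⁴.
Hole 1 (subtracted): ⌀34, A = 907.92 mm², x = 50 mm, Ī = 65 597 mm⁴.
Hole 2 (subtracted): ⌀34, A = 907.92 mm², x = 100 mm, Ī = 65 597 mm⁴.
Hole 3 (subtracted): ⌀34, A = 907.92 mm², x = 150 mm, Ī = 65 597 mm⁴.
By symmetry the centroid is at mid-width, x̄ = 100 mm.
Transfer each piece to the centroidal y-axis using Ī + A·d² with d = x − 100:
  plate: d = 0 mm → contributes +40 000 000 mm⁴
  hole 1: d = -50 mm → contributes −2 335 398 mm⁴
  hole 2: d = 0 mm → contributes −65 597 mm⁴
  hole 3: d = 50 mm → contributes −2 335 398 mm⁴
Total I = 35 263 607 mm⁴.

Iy ≈ 3.53 × 10⁷ mm⁴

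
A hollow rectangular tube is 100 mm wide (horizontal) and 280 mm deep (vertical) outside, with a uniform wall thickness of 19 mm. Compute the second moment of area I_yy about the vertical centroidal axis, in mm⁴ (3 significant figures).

Treat the section as a set of non-overlapping primitives; coordinates are from the bounding-box lower-left.
Outer rectangle: 100 × 280, A = 28 000 mm², x = 50 mm, Ī = 23 333 333 mm⁴.
Inner void (subtracted): 62 × 242, A = 15 004 mm², x = 50 mm, Ī = 4 806 281 mm⁴.
By symmetry the centroid is at mid-width, x̄ = 50 mm.
All pieces are centred on the vertical centroidal axis, so I = ΣĪ (holes subtracted) = 18 527 052 mm⁴.

I_yy ≈ 1.85 × 10⁷ mm⁴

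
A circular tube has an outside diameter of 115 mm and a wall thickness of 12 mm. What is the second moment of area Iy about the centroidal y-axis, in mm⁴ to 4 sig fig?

Treat the section as a set of non-overlapping primitives; coordinates are from the bounding-box lower-left.
Outer circle: ⌀115, A = 10386.9 mm², x = 57.5 mm, Ī = 8 585 414 mm⁴.
Bore (subtracted): ⌀91, A = 6503.88 mm², x = 57.5 mm, Ī = 3 366 166 mm⁴.
By symmetry the centroid is at mid-width, x̄ = 57.5 mm.
All pieces are centred on the centroidal y-axis, so I = ΣĪ (holes subtracted) = 5 219 249 mm⁴.

Iy ≈ 5.219 × 10⁶ mm⁴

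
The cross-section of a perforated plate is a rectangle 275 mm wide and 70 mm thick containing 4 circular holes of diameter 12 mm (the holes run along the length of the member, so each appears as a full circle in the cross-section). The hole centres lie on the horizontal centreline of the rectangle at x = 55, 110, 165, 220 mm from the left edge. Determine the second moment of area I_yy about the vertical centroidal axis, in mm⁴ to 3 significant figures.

Break the section into simple shapes (no overlaps), measuring from the bottom-left corner of the bounding box.
Plate: 275 × 70, A = 19 250 mm², x = 137.5 mm, Ī = 121 315 104 mm⁴.
Hole 1 (subtracted): ⌀12, A = 113.1 mm², x = 55 mm, Ī = 1017.9 mm⁴.
Hole 2 (subtracted): ⌀12, A = 113.1 mm², x = 110 mm, Ī = 1017.9 mm⁴.
Hole 3 (subtracted): ⌀12, A = 113.1 mm², x = 165 mm, Ī = 1017.9 mm⁴.
Hole 4 (subtracted): ⌀12, A = 113.1 mm², x = 220 mm, Ī = 1017.9 mm⁴.
By symmetry the centroid is at mid-width, x̄ = 137.5 mm.
Transfer each piece to the vertical centroidal axis using Ī + A·d² with d = x − 137.5:
  plate: d = 0 mm → contributes +121 315 104 mm⁴
  hole 1: d = -82.5 mm → contributes −770 787 mm⁴
  hole 2: d = -27.5 mm → contributes −86 548 mm⁴
  hole 3: d = 27.5 mm → contributes −86 548 mm⁴
  hole 4: d = 82.5 mm → contributes −770 787 mm⁴
Total I = 119 600 435 mm⁴.

I_yy ≈ 1.20 × 10⁸ mm⁴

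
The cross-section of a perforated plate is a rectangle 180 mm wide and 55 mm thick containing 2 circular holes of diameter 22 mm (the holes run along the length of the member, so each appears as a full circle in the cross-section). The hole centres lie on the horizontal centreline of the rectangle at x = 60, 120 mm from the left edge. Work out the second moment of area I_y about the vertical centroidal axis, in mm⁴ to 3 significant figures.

I_y ≈ 2.60 × 10⁷ mm⁴

Treat the section as a set of non-overlapping primitives; coordinates are from the bounding-box lower-left.
Plate: 180 × 55, A = 9 900 mm², x = 90 mm, Ī = 26 730 000 mm⁴.
Hole 1 (subtracted): ⌀22, A = 380.13 mm², x = 60 mm, Ī = 11 499 mm⁴.
Hole 2 (subtracted): ⌀22, A = 380.13 mm², x = 120 mm, Ī = 11 499 mm⁴.
By symmetry the centroid is at mid-width, x̄ = 90 mm.
Transfer each piece to the vertical centroidal axis using Ī + A·d² with d = x − 90:
  plate: d = 0 mm → contributes +26 730 000 mm⁴
  hole 1: d = -30 mm → contributes −353 618 mm⁴
  hole 2: d = 30 mm → contributes −353 618 mm⁴
Total I = 26 022 763 mm⁴.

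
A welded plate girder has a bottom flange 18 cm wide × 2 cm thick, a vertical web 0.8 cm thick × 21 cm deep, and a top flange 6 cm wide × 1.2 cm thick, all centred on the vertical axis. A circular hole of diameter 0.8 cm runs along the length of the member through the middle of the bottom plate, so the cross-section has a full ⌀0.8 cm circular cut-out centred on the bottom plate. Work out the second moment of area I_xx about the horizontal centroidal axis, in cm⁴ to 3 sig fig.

I_xx ≈ 4400 cm⁴

Split into non-overlapping primitives; take the origin at the lower-left of the bounding box.
Bottom plate: 18 × 2, A = 36 cm², y = 1 cm, Ī = 12 cm⁴.
Web plate: 0.8 × 21, A = 16.8 cm², y = 12.5 cm, Ī = 617.4 cm⁴.
Top plate: 6 × 1.2, A = 7.2 cm², y = 23.6 cm, Ī = 0.864 cm⁴.
Hole (subtracted): ⌀0.8, A = 0.50265 cm², y = 1 cm, Ī = 0.020106 cm⁴.
Centroid: ȳ = ΣA·y / ΣA = 6.9821 cm.
Transfer each piece to the horizontal centroidal axis using Ī + A·d² with d = y − 6.9821:
  bottom plate: d = -5.9821 cm → contributes +1300.3 cm⁴
  web plate: d = 5.5179 cm → contributes +1128.9 cm⁴
  top plate: d = 16.618 cm → contributes +1989.2 cm⁴
  hole: d = -5.9821 cm → contributes −18.008 cm⁴
Total I = 4400.4 cm⁴.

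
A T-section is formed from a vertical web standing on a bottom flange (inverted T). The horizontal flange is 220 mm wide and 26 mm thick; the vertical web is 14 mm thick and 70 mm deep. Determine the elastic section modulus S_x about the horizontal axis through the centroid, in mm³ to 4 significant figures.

Decompose the section into non-overlapping parts with the origin at the bottom-left of its bounding rectangle.
Flange: 220 × 26, A = 5 720 mm², y = 13 mm, Ī = 322 227 mm⁴.
Web: 14 × 70, A = 980 mm², y = 61 mm, Ī = 400 167 mm⁴.
Centroid: ȳ = ΣA·y / ΣA = 20.0209 mm.
Transfer each piece to the horizontal axis through the centroid using Ī + A·d² with d = y − 20.0209:
  flange: d = -7.0209 mm → contributes +604 182 mm⁴
  web: d = 40.9791 mm → contributes +2 045 868 mm⁴
Total I = 2 650 050 mm⁴.
Extreme fibre distance c = 75.9791 mm; S = I/c = 34878.7 mm³.

S_x ≈ 3.488 × 10⁴ mm³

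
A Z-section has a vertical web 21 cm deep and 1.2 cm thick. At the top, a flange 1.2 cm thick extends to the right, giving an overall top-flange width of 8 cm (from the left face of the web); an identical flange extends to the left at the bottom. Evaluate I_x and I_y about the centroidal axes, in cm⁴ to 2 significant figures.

Decompose the section into non-overlapping parts with the origin at the bottom-left of its bounding rectangle.
Web: 1.2 × 21, A = 25.2 cm², y = 10.5 cm, Ī = 926.1 cm⁴.
Top flange (beyond web): 6.8 × 1.2, A = 8.16 cm², y = 20.4 cm, Ī = 0.9792 cm⁴.
Bottom flange (beyond web): 6.8 × 1.2, A = 8.16 cm², y = 0.6 cm, Ī = 0.9792 cm⁴.
Centroid: ȳ = ΣA·y / ΣA = 10.5 cm.
Transfer each piece to the centroidal x-axis using Ī + A·d² with d = y − 10.5:
  web: d = 0 cm → contributes +926.1 cm⁴
  top flange (beyond web): d = 9.9 cm → contributes +800.7 cm⁴
  bottom flange (beyond web): d = -9.9 cm → contributes +800.7 cm⁴
Total I = 2 528 cm⁴.
For the y-axis: x̄ = 7.4 cm.
Repeating about the centroidal y-axis gives I_y = 327 cm⁴.

I_x ≈ 2500 cm⁴, I_y ≈ 330 cm⁴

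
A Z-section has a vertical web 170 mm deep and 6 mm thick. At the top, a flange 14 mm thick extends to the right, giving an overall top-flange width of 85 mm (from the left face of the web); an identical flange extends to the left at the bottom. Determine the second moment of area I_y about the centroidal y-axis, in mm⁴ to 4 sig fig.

I_y ≈ 5.149 × 10⁶ mm⁴

Treat the section as a set of non-overlapping primitives; coordinates are from the bounding-box lower-left.
Web: 6 × 170, A = 1 020 mm², x = 82 mm, Ī = 3 060 mm⁴.
Top flange (beyond web): 79 × 14, A = 1 106 mm², x = 124.5 mm, Ī = 575 212 mm⁴.
Bottom flange (beyond web): 79 × 14, A = 1 106 mm², x = 39.5 mm, Ī = 575 212 mm⁴.
Centroid: x̄ = ΣA·x / ΣA = 82 mm.
Transfer each piece to the centroidal y-axis using Ī + A·d² with d = x − 82:
  web: d = 0 mm → contributes +3 060 mm⁴
  top flange (beyond web): d = 42.5 mm → contributes +2 572 925 mm⁴
  bottom flange (beyond web): d = -42.5 mm → contributes +2 572 925 mm⁴
Total I = 5 148 909 mm⁴.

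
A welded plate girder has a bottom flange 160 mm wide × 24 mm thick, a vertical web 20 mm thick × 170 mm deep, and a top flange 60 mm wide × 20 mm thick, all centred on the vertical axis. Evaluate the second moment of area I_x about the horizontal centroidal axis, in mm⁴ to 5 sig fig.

I_x ≈ 4.7457 × 10⁷ mm⁴

Decompose the section into non-overlapping parts with the origin at the bottom-left of its bounding rectangle.
Bottom plate: 160 × 24, A = 3 840 mm², y = 12 mm, Ī = 184 320 mm⁴.
Web plate: 20 × 170, A = 3 400 mm², y = 109 mm, Ī = 8 188 333 mm⁴.
Top plate: 60 × 20, A = 1 200 mm², y = 204 mm, Ī = 40 000 mm⁴.
Centroid: ȳ = ΣA·y / ΣA = 78.37441 mm.
Transfer each piece to the horizontal centroidal axis using Ī + A·d² with d = y − 78.37441:
  bottom plate: d = -66.37441 mm → contributes +17 101 678 mm⁴
  web plate: d = 30.62559 mm → contributes +11 377 285 mm⁴
  top plate: d = 125.6256 mm → contributes +18 978 147 mm⁴
Total I = 47 457 110 mm⁴.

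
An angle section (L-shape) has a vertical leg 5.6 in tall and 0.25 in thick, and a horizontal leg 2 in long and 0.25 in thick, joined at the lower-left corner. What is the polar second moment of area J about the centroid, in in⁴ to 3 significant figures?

J ≈ 6.50 in⁴

Split into non-overlapping primitives; take the origin at the lower-left of the bounding box.
Vertical leg: 0.25 × 5.6, A = 1.4 in², y = 2.8 in, Ī = 3.6587 in⁴.
Horizontal leg (remainder): 1.75 × 0.25, A = 0.4375 in², y = 0.125 in, Ī = 0.0022786 in⁴.
Centroid: ȳ = ΣA·y / ΣA = 2.1631 in.
Transfer each piece to the centroidal x-axis using Ī + A·d² with d = y − 2.1631:
  vertical leg: d = 0.6369 in → contributes +4.2266 in⁴
  horizontal leg (remainder): d = -2.0381 in → contributes +1.8196 in⁴
Total I = 6.0462 in⁴.
For the y-axis: x̄ = 0.3631 in.
Repeating about the centroidal y-axis gives I_y = 0.45228 in⁴.
Polar second moment: J = I_x + I_y = 6.4984 in⁴.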